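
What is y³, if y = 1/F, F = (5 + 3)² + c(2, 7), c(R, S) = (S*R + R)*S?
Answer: 1/5451776 ≈ 1.8343e-7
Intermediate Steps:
c(R, S) = S*(R + R*S) (c(R, S) = (R*S + R)*S = (R + R*S)*S = S*(R + R*S))
F = 176 (F = (5 + 3)² + 2*7*(1 + 7) = 8² + 2*7*8 = 64 + 112 = 176)
y = 1/176 ≈ 0.0056818
y³ = (1/176)³ = 1/5451776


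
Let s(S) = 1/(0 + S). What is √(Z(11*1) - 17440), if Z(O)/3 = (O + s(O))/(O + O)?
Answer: I*√2110057/11 ≈ 132.05*I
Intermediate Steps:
s(S) = 1/S
Z(O) = 3*(O + 1/O)/(2*O) (Z(O) = 3*((O + 1/O)/(O + O)) = 3*((O + 1/O)/((2*O))) = 3*((O + 1/O)*(1/(2*O))) = 3*((O + 1/O)/(2*O)) = 3*(O + 1/O)/(2*O))
√(Z(11*1) - 17440) = √((3/2 + 3/(2*(11*1)²)) - 17440) = √((3/2 + (3/2)/11²) - 17440) = √((3/2 + (3/2)*(1/121)) - 17440) = √((3/2 + 3/242) - 17440) = √(183/121 - 17440) = √(-2110057/121) = I*√2110057/11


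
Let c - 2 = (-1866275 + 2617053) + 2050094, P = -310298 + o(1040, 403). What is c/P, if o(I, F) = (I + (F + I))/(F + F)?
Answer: -173654188/19238285 ≈ -9.0265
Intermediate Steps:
o(I, F) = (F + 2*I)/(2*F) (o(I, F) = (F + 2*I)/((2*F)) = (F + 2*I)*(1/(2*F)) = (F + 2*I)/(2*F))
P = -19238285/62 (P = -310298 + (1040 + (½)*403)/403 = -310298 + (1040 + 403/2)/403 = -310298 + (1/403)*(2483/2) = -310298 + 191/62 = -19238285/62 ≈ -3.1030e+5)
c = 2800874 (c = 2 + ((-1866275 + 2617053) + 2050094) = 2 + (750778 + 2050094) = 2 + 2800872 = 2800874)
c/P = 2800874/(-19238285/62) = 2800874*(-62/19238285) = -173654188/19238285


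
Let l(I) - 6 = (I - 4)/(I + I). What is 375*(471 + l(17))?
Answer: 6086625/34 ≈ 1.7902e+5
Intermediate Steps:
l(I) = 6 + (-4 + I)/(2*I) (l(I) = 6 + (I - 4)/(I + I) = 6 + (-4 + I)/((2*I)) = 6 + (-4 + I)*(1/(2*I)) = 6 + (-4 + I)/(2*I))
375*(471 + l(17)) = 375*(471 + (13/2 - 2/17)) = 375*(471 + 217/34) = 375*(16231/34) = 6086625/34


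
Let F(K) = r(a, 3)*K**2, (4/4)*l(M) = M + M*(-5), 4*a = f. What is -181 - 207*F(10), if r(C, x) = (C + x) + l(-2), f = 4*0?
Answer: -227881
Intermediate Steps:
f = 0
a = 0 (a = (1/4)*0 = 0)
l(M) = -4*M (l(M) = M + M*(-5) = M - 5*M = -4*M)
r(C, x) = 8 + C + x (r(C, x) = (C + x) - 4*(-2) = (C + x) + 8 = 8 + C + x)
F(K) = 11*K**2 (F(K) = (8 + 0 + 3)*K**2 = 11*K**2)
-181 - 207*F(10) = -181 - 2277*10**2 = -181 - 2277*100 = -181 - 207*1100 = -181 - 227700 = -227881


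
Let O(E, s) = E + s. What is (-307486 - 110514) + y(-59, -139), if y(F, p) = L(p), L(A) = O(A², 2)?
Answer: -398677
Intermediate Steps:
L(A) = 2 + A² (L(A) = A² + 2 = 2 + A²)
y(F, p) = 2 + p²
(-307486 - 110514) + y(-59, -139) = (-307486 - 110514) + (2 + (-139)²) = -418000 + (2 + 19321) = -418000 + 19323 = -398677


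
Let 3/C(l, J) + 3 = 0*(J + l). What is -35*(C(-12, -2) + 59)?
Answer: -2030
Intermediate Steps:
C(l, J) = -1 (C(l, J) = 3/(-3 + 0*(J + l)) = 3/(-3 + 0) = 3/(-3) = 3*(-⅓) = -1)
-35*(C(-12, -2) + 59) = -35*(-1 + 59) = -35*58 = -2030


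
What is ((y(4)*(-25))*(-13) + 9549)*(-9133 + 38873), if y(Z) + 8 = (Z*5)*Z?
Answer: 979903260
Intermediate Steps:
y(Z) = -8 + 5*Z² (y(Z) = -8 + (Z*5)*Z = -8 + (5*Z)*Z = -8 + 5*Z²)
((y(4)*(-25))*(-13) + 9549)*(-9133 + 38873) = (((-8 + 5*4²)*(-25))*(-13) + 9549)*(-9133 + 38873) = (((-8 + 5*16)*(-25))*(-13) + 9549)*29740 = (((-8 + 80)*(-25))*(-13) + 9549)*29740 = ((72*(-25))*(-13) + 9549)*29740 = (-1800*(-13) + 9549)*29740 = (23400 + 9549)*29740 = 32949*29740 = 979903260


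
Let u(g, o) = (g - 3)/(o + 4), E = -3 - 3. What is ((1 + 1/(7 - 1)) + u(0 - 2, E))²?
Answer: 121/9 ≈ 13.444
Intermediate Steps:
E = -6
u(g, o) = (-3 + g)/(4 + o)
((1 + 1/(7 - 1)) + u(0 - 2, E))² = ((1 + 1/(7 - 1)) + (-3 + (0 - 2))/(4 - 6))² = ((1 + 1/6) + (-3 - 2)/(-2))² = ((1 + ⅙) - ½*(-5))² = (7/6 + 5/2)² = (11/3)² = 121/9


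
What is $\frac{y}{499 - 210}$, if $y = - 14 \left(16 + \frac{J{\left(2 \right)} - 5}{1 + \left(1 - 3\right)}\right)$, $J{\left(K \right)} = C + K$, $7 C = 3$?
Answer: $- \frac{260}{289} \approx -0.89965$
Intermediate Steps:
$C = \frac{3}{7}$ ($C = \frac{1}{7} \cdot 3 = \frac{3}{7} \approx 0.42857$)
$J{\left(K \right)} = \frac{3}{7} + K$
$y = -260$ ($y = - 14 \left(16 + \frac{\left(\frac{3}{7} + 2\right) - 5}{1 + \left(1 - 3\right)}\right) = - 14 \left(16 + \frac{\frac{17}{7} - 5}{1 + \left(1 - 3\right)}\right) = - 14 \left(16 - \frac{18}{7 \left(1 - 2\right)}\right) = - 14 \left(16 - \frac{18}{7 \left(-1\right)}\right) = - 14 \left(16 - - \frac{18}{7}\right) = - 14 \left(16 + \frac{18}{7}\right) = \left(-14\right) \frac{130}{7} = -260$)
$\frac{y}{499 - 210} = - \frac{260}{499 - 210} = - \frac{260}{289}$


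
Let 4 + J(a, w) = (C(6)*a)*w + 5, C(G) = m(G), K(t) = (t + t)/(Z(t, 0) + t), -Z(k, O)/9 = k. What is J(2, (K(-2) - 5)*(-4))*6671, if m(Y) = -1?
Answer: -273511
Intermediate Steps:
Z(k, O) = -9*k
K(t) = -¼ (K(t) = (t + t)/(-9*t + t) = (2*t)/((-8*t)) = (2*t)*(-1/(8*t)) = -¼)
C(G) = -1
J(a, w) = 1 - a*w (J(a, w) = -4 + ((-a)*w + 5) = -4 + (-a*w + 5) = -4 + (5 - a*w) = 1 - a*w)
J(2, (K(-2) - 5)*(-4))*6671 = (1 - 1*2*(-¼ - 5)*(-4))*6671 = (1 - 1*2*(-21/4*(-4)))*6671 = (1 - 1*2*21)*6671 = (1 - 42)*6671 = -41*6671 = -273511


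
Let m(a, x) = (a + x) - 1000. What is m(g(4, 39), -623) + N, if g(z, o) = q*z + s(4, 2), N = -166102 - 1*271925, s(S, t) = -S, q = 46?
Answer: -439470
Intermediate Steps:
N = -438027 (N = -166102 - 271925 = -438027)
g(z, o) = -4 + 46*z (g(z, o) = 46*z - 1*4 = 46*z - 4 = -4 + 46*z)
m(a, x) = -1000 + a + x
m(g(4, 39), -623) + N = (-1000 + (-4 + 46*4) - 623) - 438027 = (-1000 + (-4 + 184) - 623) - 438027 = (-1000 + 180 - 623) - 438027 = -1443 - 438027 = -439470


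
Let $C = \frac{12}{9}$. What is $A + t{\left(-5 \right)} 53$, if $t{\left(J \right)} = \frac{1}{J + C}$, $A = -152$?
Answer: $- \frac{1831}{11} \approx -166.45$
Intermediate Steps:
$C = \frac{4}{3}$ ($C = 12 \cdot \frac{1}{9} = \frac{4}{3} \approx 1.3333$)
$t{\left(J \right)} = \frac{1}{\frac{4}{3} + J}$ ($t{\left(J \right)} = \frac{1}{J + \frac{4}{3}} = \frac{1}{\frac{4}{3} + J}$)
$A + t{\left(-5 \right)} 53 = -152 + \frac{3}{4 + 3 \left(-5\right)} 53 = -152 + \frac{3}{4 - 15} \cdot 53 = -152 + \frac{3}{-11} \cdot 53 = -152 + 3 \left(- \frac{1}{11}\right) 53 = -152 - \frac{159}{11} = - \frac{1831}{11}$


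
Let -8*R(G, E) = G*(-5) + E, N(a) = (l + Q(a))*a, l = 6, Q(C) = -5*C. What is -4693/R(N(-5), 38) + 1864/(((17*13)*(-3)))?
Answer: 2597360/59891 ≈ 43.368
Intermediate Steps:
N(a) = a*(6 - 5*a) (N(a) = (6 - 5*a)*a = a*(6 - 5*a))
R(G, E) = -E/8 + 5*G/8 (R(G, E) = -(G*(-5) + E)/8 = -(-5*G + E)/8 = -(E - 5*G)/8 = -E/8 + 5*G/8)
-4693/R(N(-5), 38) + 1864/(((17*13)*(-3))) = -4693/(-⅛*38 + 5*(-5*(6 - 5*(-5)))/8) + 1864/(((17*13)*(-3))) = -4693/(-19/4 + 5*(-5*(6 + 25))/8) + 1864/((221*(-3))) = -4693/(-19/4 + 5*(-5*31)/8) + 1864/(-663) = -4693/(-19/4 + (5/8)*(-155)) + 1864*(-1/663) = -4693/(-19/4 - 775/8) - 1864/663 = -4693/(-813/8) - 1864/663 = -4693*(-8/813) - 1864/663 = 37544/813 - 1864/663 = 2597360/59891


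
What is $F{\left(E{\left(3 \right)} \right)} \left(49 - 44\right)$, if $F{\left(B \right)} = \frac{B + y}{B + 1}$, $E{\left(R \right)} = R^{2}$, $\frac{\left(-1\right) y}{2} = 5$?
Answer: $- \frac{1}{2} \approx -0.5$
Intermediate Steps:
$y = -10$ ($y = \left(-2\right) 5 = -10$)
$F{\left(B \right)} = \frac{-10 + B}{1 + B}$ ($F{\left(B \right)} = \frac{B - 10}{B + 1} = \frac{-10 + B}{1 + B}$)
$F{\left(E{\left(3 \right)} \right)} \left(49 - 44\right) = \frac{-10 + 3^{2}}{1 + 3^{2}} \left(49 - 44\right) = \frac{-10 + 9}{1 + 9} \cdot 5 = \frac{1}{10} \left(-1\right) 5 = \left(- \frac{1}{10}\right) 5 = - \frac{1}{2}$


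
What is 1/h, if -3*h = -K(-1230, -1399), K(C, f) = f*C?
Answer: 1/573590 ≈ 1.7434e-6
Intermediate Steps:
K(C, f) = C*f
h = 573590 (h = -(-1)*(-1230*(-1399))/3 = -(-1)*1720770/3 = -⅓*(-1720770) = 573590)
1/h = 1/573590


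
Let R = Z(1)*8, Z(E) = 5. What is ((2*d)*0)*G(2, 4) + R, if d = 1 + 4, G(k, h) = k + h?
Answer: 40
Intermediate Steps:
G(k, h) = h + k
d = 5
R = 40 (R = 5*8 = 40)
((2*d)*0)*G(2, 4) + R = ((2*5)*0)*(4 + 2) + 40 = (10*0)*6 + 40 = 0*6 + 40 = 0 + 40 = 40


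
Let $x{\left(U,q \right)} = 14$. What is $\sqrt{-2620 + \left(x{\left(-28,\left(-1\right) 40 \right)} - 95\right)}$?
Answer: $i \sqrt{2701} \approx 51.971 i$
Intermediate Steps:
$\sqrt{-2620 + \left(x{\left(-28,\left(-1\right) 40 \right)} - 95\right)} = \sqrt{-2620 + \left(14 - 95\right)} = \sqrt{-2620 - 81} = \sqrt{-2701} = i \sqrt{2701}$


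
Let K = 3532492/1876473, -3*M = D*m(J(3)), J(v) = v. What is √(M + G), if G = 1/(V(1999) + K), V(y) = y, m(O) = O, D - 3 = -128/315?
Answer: 4*I*√10491125519667826445/8045575755 ≈ 1.6103*I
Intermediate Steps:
D = 817/315 (D = 3 - 128/315 = 817/315 ≈ 2.5937)
M = -817/315 (M = -817*3/945 = -⅓*817/105 = -817/315 ≈ -2.5937)
K = 3532492/1876473 (K = 3532492*(1/1876473) = 3532492/1876473 ≈ 1.8825)
G = 1876473/3754602019 (G = 1/(1999 + 3532492/1876473) = 1/(3754602019/1876473) = 1876473/3754602019 ≈ 0.00049978)
√(M + G) = √(-817/315 + 1876473/3754602019) = √(-438131251504/168957090855) = 4*I*√10491125519667826445/8045575755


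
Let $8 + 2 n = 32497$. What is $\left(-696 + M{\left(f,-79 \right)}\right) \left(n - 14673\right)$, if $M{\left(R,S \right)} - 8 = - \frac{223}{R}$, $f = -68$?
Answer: $- \frac{146341223}{136} \approx -1.076 \cdot 10^{6}$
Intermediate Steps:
$M{\left(R,S \right)} = 8 - \frac{223}{R}$
$n = \frac{32489}{2}$ ($n = -4 + \frac{1}{2} \cdot 32497 = -4 + \frac{32497}{2} = \frac{32489}{2} \approx 16245.0$)
$\left(-696 + M{\left(f,-79 \right)}\right) \left(n - 14673\right) = \left(-696 + \left(8 - \frac{223}{-68}\right)\right) \left(\frac{32489}{2} - 14673\right) = \left(-696 + \left(8 - - \frac{223}{68}\right)\right) \frac{3143}{2} = \left(-696 + \left(8 + \frac{223}{68}\right)\right) \frac{3143}{2} = \left(-696 + \frac{767}{68}\right) \frac{3143}{2} = \left(- \frac{46561}{68}\right) \frac{3143}{2} = - \frac{146341223}{136}$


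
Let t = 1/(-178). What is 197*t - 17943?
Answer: -3194051/178 ≈ -17944.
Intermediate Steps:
t = -1/178 ≈ -0.0056180
197*t - 17943 = 197*(-1/178) - 17943 = -197/178 - 17943 = -3194051/178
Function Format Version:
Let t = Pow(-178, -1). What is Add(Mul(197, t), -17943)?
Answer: Rational(-3194051, 178) ≈ -17944.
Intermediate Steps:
t = Rational(-1, 178) ≈ -0.0056180
Add(Mul(197, t), -17943) = Add(Mul(197, Rational(-1, 178)), -17943) = Add(Rational(-197, 178), -17943) = Rational(-3194051, 178)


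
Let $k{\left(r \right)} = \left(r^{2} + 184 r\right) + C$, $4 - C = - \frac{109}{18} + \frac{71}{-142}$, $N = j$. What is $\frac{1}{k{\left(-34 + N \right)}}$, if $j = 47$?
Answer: $\frac{9}{23144} \approx 0.00038887$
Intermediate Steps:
$N = 47$
$C = \frac{95}{9}$ ($C = 4 - \left(- \frac{109}{18} + \frac{71}{-142}\right) = 4 - \left(\left(-109\right) \frac{1}{18} + 71 \left(- \frac{1}{142}\right)\right) = 4 - \left(- \frac{109}{18} - \frac{1}{2}\right) = 4 - - \frac{59}{9} = 4 + \frac{59}{9} = \frac{95}{9} \approx 10.556$)
$k{\left(r \right)} = \frac{95}{9} + r^{2} + 184 r$ ($k{\left(r \right)} = \left(r^{2} + 184 r\right) + \frac{95}{9} = \frac{95}{9} + r^{2} + 184 r$)
$\frac{1}{k{\left(-34 + N \right)}} = \frac{1}{\frac{95}{9} + \left(-34 + 47\right)^{2} + 184 \left(-34 + 47\right)} = \frac{1}{\frac{95}{9} + 13^{2} + 184 \cdot 13} = \frac{1}{\frac{95}{9} + 169 + 2392} = \frac{1}{\frac{23144}{9}} = \frac{9}{23144}$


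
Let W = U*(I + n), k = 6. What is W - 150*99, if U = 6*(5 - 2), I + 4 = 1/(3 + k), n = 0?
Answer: -14920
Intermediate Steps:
I = -35/9 (I = -4 + 1/(3 + 6) = -4 + 1/9 = -35/9 ≈ -3.8889)
U = 18 (U = 6*3 = 18)
W = -70 (W = 18*(-35/9 + 0) = 18*(-35/9) = -70)
W - 150*99 = -70 - 150*99 = -70 - 14850 = -14920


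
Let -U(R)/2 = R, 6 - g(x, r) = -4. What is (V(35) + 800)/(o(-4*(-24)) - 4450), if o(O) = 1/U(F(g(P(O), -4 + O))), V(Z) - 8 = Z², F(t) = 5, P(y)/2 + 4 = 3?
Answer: -20330/44501 ≈ -0.45684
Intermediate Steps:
P(y) = -2 (P(y) = -8 + 2*3 = -8 + 6 = -2)
g(x, r) = 10 (g(x, r) = 6 - 1*(-4) = 6 + 4 = 10)
U(R) = -2*R
V(Z) = 8 + Z²
o(O) = -⅒ (o(O) = 1/(-2*5) = 1/(-10) = -⅒)
(V(35) + 800)/(o(-4*(-24)) - 4450) = ((8 + 35²) + 800)/(-⅒ - 4450) = ((8 + 1225) + 800)/(-44501/10) = (1233 + 800)*(-10/44501) = 2033*(-10/44501) = -20330/44501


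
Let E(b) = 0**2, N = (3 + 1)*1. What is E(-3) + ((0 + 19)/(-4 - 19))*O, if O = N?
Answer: -76/23 ≈ -3.3043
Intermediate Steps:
N = 4 (N = 4*1 = 4)
E(b) = 0
O = 4
E(-3) + ((0 + 19)/(-4 - 19))*O = 0 + ((0 + 19)/(-4 - 19))*4 = 0 + (19/(-23))*4 = 0 + (19*(-1/23))*4 = 0 - 19/23*4 = 0 - 76/23 = -76/23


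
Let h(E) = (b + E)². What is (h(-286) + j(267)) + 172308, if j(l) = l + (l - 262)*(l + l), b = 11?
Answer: 250870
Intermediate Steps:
h(E) = (11 + E)²
j(l) = l + 2*l*(-262 + l) (j(l) = l + (-262 + l)*(2*l) = l + 2*l*(-262 + l))
(h(-286) + j(267)) + 172308 = ((11 - 286)² + 267*(-523 + 2*267)) + 172308 = ((-275)² + 267*(-523 + 534)) + 172308 = (75625 + 267*11) + 172308 = (75625 + 2937) + 172308 = 78562 + 172308 = 250870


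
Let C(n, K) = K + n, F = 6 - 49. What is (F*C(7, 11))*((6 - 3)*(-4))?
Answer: 9288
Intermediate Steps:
F = -43
(F*C(7, 11))*((6 - 3)*(-4)) = (-43*(11 + 7))*((6 - 3)*(-4)) = (-43*18)*(3*(-4)) = -774*(-12) = 9288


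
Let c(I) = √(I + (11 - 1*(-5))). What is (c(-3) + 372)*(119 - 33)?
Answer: 31992 + 86*√13 ≈ 32302.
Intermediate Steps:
c(I) = √(16 + I) (c(I) = √(I + (11 + 5)) = √(I + 16) = √(16 + I))
(c(-3) + 372)*(119 - 33) = (√(16 - 3) + 372)*(119 - 33) = (√13 + 372)*86 = (372 + √13)*86 = 31992 + 86*√13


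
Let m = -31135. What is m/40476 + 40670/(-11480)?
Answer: -3577837/829758 ≈ -4.3119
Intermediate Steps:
m/40476 + 40670/(-11480) = -31135/40476 + 40670/(-11480) = -31135*1/40476 + 40670*(-1/11480) = -31135/40476 - 581/164 = -3577837/829758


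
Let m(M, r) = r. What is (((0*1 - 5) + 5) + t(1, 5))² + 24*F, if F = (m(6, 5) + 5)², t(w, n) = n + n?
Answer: 2500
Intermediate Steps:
t(w, n) = 2*n
F = 100 (F = (5 + 5)² = 10² = 100)
(((0*1 - 5) + 5) + t(1, 5))² + 24*F = (((0*1 - 5) + 5) + 2*5)² + 24*100 = (((0 - 5) + 5) + 10)² + 2400 = ((-5 + 5) + 10)² + 2400 = (0 + 10)² + 2400 = 10² + 2400 = 100 + 2400 = 2500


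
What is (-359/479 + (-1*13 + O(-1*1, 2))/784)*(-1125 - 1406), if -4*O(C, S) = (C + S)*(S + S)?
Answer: 52095573/26824 ≈ 1942.1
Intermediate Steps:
O(C, S) = -S*(C + S)/2 (O(C, S) = -(C + S)*(S + S)/4 = -(C + S)*2*S/4 = -S*(C + S)/2)
(-359/479 + (-1*13 + O(-1*1, 2))/784)*(-1125 - 1406) = (-359/479 + (-1*13 - 1/2*2*(-1*1 + 2))/784)*(-1125 - 1406) = (-359*1/479 + (-13 - 1/2*2*(-1 + 2))*(1/784))*(-2531) = (-359/479 + (-13 - 1/2*2*1)*(1/784))*(-2531) = (-359/479 + (-13 - 1)*(1/784))*(-2531) = (-359/479 - 14*1/784)*(-2531) = (-359/479 - 1/56)*(-2531) = -20583/26824*(-2531) = 52095573/26824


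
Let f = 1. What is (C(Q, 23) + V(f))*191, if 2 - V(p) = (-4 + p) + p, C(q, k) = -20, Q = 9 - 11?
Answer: -3056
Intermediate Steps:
Q = -2
V(p) = 6 - 2*p (V(p) = 2 - ((-4 + p) + p) = 2 - (-4 + 2*p) = 2 + (4 - 2*p) = 6 - 2*p)
(C(Q, 23) + V(f))*191 = (-20 + (6 - 2*1))*191 = (-20 + (6 - 2))*191 = (-20 + 4)*191 = -16*191 = -3056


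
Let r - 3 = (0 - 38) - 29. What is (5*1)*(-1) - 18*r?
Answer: 1147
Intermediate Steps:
r = -64 (r = 3 + ((0 - 38) - 29) = 3 + (-38 - 29) = 3 - 67 = -64)
(5*1)*(-1) - 18*r = (5*1)*(-1) - 18*(-64) = 5*(-1) + 1152 = -5 + 1152 = 1147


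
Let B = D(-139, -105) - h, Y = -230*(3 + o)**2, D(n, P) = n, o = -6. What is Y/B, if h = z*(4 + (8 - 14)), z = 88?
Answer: -2070/37 ≈ -55.946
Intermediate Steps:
h = -176 (h = 88*(4 + (8 - 14)) = 88*(4 - 6) = 88*(-2) = -176)
Y = -2070 (Y = -230*(3 - 6)**2 = -230*(-3)**2 = -230*9 = -2070)
B = 37 (B = -139 - 1*(-176) = -139 + 176 = 37)
Y/B = -2070/37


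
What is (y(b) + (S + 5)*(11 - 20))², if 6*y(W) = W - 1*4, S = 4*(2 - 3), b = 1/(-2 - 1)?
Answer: 30625/324 ≈ 94.522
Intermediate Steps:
b = -⅓ (b = 1/(-3) = -⅓ ≈ -0.33333)
S = -4 (S = 4*(-1) = -4)
y(W) = -⅔ + W/6 (y(W) = (W - 1*4)/6 = (W - 4)/6 = (-4 + W)/6 = -⅔ + W/6)
(y(b) + (S + 5)*(11 - 20))² = ((-⅔ + (⅙)*(-⅓)) + (-4 + 5)*(11 - 20))² = ((-⅔ - 1/18) + 1*(-9))² = (-13/18 - 9)² = (-175/18)² = 30625/324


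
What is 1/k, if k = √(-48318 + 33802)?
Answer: -I*√3629/7258 ≈ -0.0083*I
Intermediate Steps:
k = 2*I*√3629 (k = √(-14516) = 2*I*√3629 ≈ 120.48*I)
1/k = 1/(2*I*√3629) = -I*√3629/7258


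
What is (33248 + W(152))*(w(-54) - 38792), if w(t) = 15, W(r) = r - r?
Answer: -1289257696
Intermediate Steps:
W(r) = 0
(33248 + W(152))*(w(-54) - 38792) = (33248 + 0)*(15 - 38792) = 33248*(-38777) = -1289257696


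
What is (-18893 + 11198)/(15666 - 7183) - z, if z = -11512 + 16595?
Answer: -43126784/8483 ≈ -5083.9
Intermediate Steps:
z = 5083
(-18893 + 11198)/(15666 - 7183) - z = (-18893 + 11198)/(15666 - 7183) - 1*5083 = -7695/8483 - 5083 = -43126784/8483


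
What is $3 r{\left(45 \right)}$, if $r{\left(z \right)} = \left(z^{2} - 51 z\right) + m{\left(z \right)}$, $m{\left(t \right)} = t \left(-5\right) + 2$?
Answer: $-1479$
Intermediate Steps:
$m{\left(t \right)} = 2 - 5 t$ ($m{\left(t \right)} = - 5 t + 2 = 2 - 5 t$)
$r{\left(z \right)} = 2 + z^{2} - 56 z$ ($r{\left(z \right)} = \left(z^{2} - 51 z\right) - \left(-2 + 5 z\right) = 2 + z^{2} - 56 z$)
$3 r{\left(45 \right)} = 3 \left(2 + 45^{2} - 2520\right) = 3 \left(2 + 2025 - 2520\right) = 3 \left(-493\right) = -1479$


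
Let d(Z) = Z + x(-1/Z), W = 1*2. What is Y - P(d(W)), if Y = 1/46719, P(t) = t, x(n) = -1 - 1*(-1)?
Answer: -93437/46719 ≈ -2.0000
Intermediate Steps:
x(n) = 0 (x(n) = -1 + 1 = 0)
W = 2
d(Z) = Z (d(Z) = Z + 0 = Z)
Y = 1/46719 ≈ 2.1405e-5
Y - P(d(W)) = 1/46719 - 1*2 = 1/46719 - 2 = -93437/46719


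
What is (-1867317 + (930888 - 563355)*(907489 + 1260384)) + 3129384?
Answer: 796766129376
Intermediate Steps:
(-1867317 + (930888 - 563355)*(907489 + 1260384)) + 3129384 = (-1867317 + 367533*2167873) + 3129384 = (-1867317 + 796764867309) + 3129384 = 796762999992 + 3129384 = 796766129376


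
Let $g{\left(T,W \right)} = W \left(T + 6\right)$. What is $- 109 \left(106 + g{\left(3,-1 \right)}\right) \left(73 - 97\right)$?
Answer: $253752$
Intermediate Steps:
$g{\left(T,W \right)} = W \left(6 + T\right)$
$- 109 \left(106 + g{\left(3,-1 \right)}\right) \left(73 - 97\right) = - 109 \left(106 - \left(6 + 3\right)\right) \left(73 - 97\right) = - 109 \left(106 - 9\right) \left(-24\right) = \left(-109\right) 97 \left(-24\right) = \left(-10573\right) \left(-24\right) = 253752$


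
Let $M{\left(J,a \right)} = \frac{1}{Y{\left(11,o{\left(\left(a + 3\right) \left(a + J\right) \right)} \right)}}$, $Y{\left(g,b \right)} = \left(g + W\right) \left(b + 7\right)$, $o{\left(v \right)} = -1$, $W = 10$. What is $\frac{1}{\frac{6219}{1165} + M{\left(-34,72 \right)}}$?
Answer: $\frac{146790}{784759} \approx 0.18705$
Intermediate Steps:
$Y{\left(g,b \right)} = \left(7 + b\right) \left(10 + g\right)$ ($Y{\left(g,b \right)} = \left(g + 10\right) \left(b + 7\right) = \left(10 + g\right) \left(7 + b\right) = \left(7 + b\right) \left(10 + g\right)$)
$M{\left(J,a \right)} = \frac{1}{126}$ ($M{\left(J,a \right)} = \frac{1}{70 + 7 \cdot 11 + 10 \left(-1\right) - 11} = \frac{1}{70 + 77 - 10 - 11} = \frac{1}{126}$)
$\frac{1}{\frac{6219}{1165} + M{\left(-34,72 \right)}} = \frac{1}{\frac{6219}{1165} + \frac{1}{126}} = \frac{1}{\frac{784759}{146790}} = \frac{146790}{784759}$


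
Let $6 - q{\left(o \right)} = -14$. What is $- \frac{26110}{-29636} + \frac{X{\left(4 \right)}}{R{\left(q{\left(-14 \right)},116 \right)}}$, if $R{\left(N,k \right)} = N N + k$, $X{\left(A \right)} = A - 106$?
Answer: $\frac{217706}{318587} \approx 0.68335$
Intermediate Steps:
$X{\left(A \right)} = -106 + A$
$q{\left(o \right)} = 20$ ($q{\left(o \right)} = 6 - -14 = 6 + 14 = 20$)
$R{\left(N,k \right)} = k + N^{2}$ ($R{\left(N,k \right)} = N^{2} + k = k + N^{2}$)
$- \frac{26110}{-29636} + \frac{X{\left(4 \right)}}{R{\left(q{\left(-14 \right)},116 \right)}} = - \frac{26110}{-29636} + \frac{-106 + 4}{116 + 20^{2}} = \left(-26110\right) \left(- \frac{1}{29636}\right) - \frac{102}{116 + 400} = \frac{13055}{14818} - \frac{102}{516} = \frac{13055}{14818} - \frac{17}{86} = \frac{217706}{318587}$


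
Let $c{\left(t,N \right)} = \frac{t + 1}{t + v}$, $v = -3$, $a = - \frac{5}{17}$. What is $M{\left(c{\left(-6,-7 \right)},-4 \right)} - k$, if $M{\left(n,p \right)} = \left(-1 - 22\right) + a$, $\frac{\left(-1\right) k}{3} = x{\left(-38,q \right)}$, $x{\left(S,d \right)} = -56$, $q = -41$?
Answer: $- \frac{3252}{17} \approx -191.29$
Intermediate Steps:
$a = - \frac{5}{17}$ ($a = \left(-5\right) \frac{1}{17} = - \frac{5}{17} \approx -0.29412$)
$c{\left(t,N \right)} = \frac{1 + t}{-3 + t}$ ($c{\left(t,N \right)} = \frac{t + 1}{t - 3} = \frac{1 + t}{-3 + t}$)
$k = 168$ ($k = \left(-3\right) \left(-56\right) = 168$)
$M{\left(n,p \right)} = - \frac{396}{17}$ ($M{\left(n,p \right)} = \left(-1 - 22\right) - \frac{5}{17} = -23 - \frac{5}{17} = - \frac{396}{17}$)
$M{\left(c{\left(-6,-7 \right)},-4 \right)} - k = - \frac{396}{17} - 168 = - \frac{3252}{17}$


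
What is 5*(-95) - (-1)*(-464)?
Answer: -939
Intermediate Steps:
5*(-95) - (-1)*(-464) = -475 - 1*464 = -475 - 464 = -939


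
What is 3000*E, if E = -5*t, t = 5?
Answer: -75000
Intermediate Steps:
E = -25 (E = -5*5 = -25)
3000*E = 3000*(-25) = -75000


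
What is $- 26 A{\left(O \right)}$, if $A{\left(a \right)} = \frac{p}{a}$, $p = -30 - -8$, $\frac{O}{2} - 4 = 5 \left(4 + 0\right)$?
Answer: $\frac{143}{12} \approx 11.917$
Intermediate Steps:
$O = 48$ ($O = 8 + 2 \cdot 5 \left(4 + 0\right) = 8 + 2 \cdot 5 \cdot 4 = 8 + 2 \cdot 20 = 8 + 40 = 48$)
$p = -22$ ($p = -30 + 8 = -22$)
$A{\left(a \right)} = - \frac{22}{a}$
$- 26 A{\left(O \right)} = - 26 \left(- \frac{22}{48}\right) = - 26 \left(\left(-22\right) \frac{1}{48}\right) = \left(-26\right) \left(- \frac{11}{24}\right) = \frac{143}{12}$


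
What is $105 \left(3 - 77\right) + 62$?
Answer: $-7708$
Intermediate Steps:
$105 \left(3 - 77\right) + 62 = 105 \left(-74\right) + 62 = -7770 + 62 = -7708$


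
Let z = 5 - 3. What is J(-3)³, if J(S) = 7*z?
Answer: 2744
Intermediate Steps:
z = 2
J(S) = 14 (J(S) = 7*2 = 14)
J(-3)³ = 14³ = 2744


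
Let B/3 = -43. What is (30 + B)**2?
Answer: 9801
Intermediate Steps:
B = -129 (B = 3*(-43) = -129)
(30 + B)**2 = (30 - 129)**2 = (-99)**2 = 9801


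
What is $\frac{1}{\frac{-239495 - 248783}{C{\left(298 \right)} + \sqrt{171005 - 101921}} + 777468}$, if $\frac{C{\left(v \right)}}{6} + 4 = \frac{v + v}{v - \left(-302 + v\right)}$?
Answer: $\frac{305474810725494}{237469219999086510935} + \frac{16699840017 \sqrt{1919}}{237469219999086510935} \approx 1.2895 \cdot 10^{-6}$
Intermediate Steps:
$C{\left(v \right)} = -24 + \frac{6 v}{151}$ ($C{\left(v \right)} = -24 + 6 \frac{v + v}{v - \left(-302 + v\right)} = -24 + 6 \frac{2 v}{302} = -24 + 6 \cdot 2 v \frac{1}{302} = -24 + 6 \frac{v}{151} = -24 + \frac{6 v}{151}$)
$\frac{1}{\frac{-239495 - 248783}{C{\left(298 \right)} + \sqrt{171005 - 101921}} + 777468} = \frac{1}{\frac{-239495 - 248783}{\left(-24 + \frac{6}{151} \cdot 298\right) + \sqrt{171005 - 101921}} + 777468} = \frac{1}{- \frac{488278}{\left(-24 + \frac{1788}{151}\right) + \sqrt{69084}} + 777468} = \frac{1}{- \frac{488278}{- \frac{1836}{151} + 6 \sqrt{1919}} + 777468} = \frac{1}{777468 - \frac{488278}{- \frac{1836}{151} + 6 \sqrt{1919}}}$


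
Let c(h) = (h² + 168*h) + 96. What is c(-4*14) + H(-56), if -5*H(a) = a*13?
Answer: -30152/5 ≈ -6030.4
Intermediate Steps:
H(a) = -13*a/5 (H(a) = -a*13/5 = -13*a/5)
c(h) = 96 + h² + 168*h
c(-4*14) + H(-56) = (96 + (-4*14)² + 168*(-4*14)) - 13/5*(-56) = (96 + (-56)² + 168*(-56)) + 728/5 = (96 + 3136 - 9408) + 728/5 = -6176 + 728/5 = -30152/5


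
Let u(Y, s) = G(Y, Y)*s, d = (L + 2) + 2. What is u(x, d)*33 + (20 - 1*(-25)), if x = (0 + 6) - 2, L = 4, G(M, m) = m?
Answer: 1101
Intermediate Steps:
d = 8 (d = (4 + 2) + 2 = 6 + 2 = 8)
x = 4 (x = 6 - 2 = 4)
u(Y, s) = Y*s
u(x, d)*33 + (20 - 1*(-25)) = (4*8)*33 + (20 - 1*(-25)) = 32*33 + (20 + 25) = 1056 + 45 = 1101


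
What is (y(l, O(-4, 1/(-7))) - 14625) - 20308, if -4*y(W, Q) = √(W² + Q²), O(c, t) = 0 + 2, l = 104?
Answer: -34933 - √2705/2 ≈ -34959.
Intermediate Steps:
O(c, t) = 2
y(W, Q) = -√(Q² + W²)/4 (y(W, Q) = -√(W² + Q²)/4 = -√(Q² + W²)/4)
(y(l, O(-4, 1/(-7))) - 14625) - 20308 = (-√(2² + 104²)/4 - 14625) - 20308 = (-√(4 + 10816)/4 - 14625) - 20308 = (-√2705/2 - 14625) - 20308 = (-14625 - √2705/2) - 20308 = -34933 - √2705/2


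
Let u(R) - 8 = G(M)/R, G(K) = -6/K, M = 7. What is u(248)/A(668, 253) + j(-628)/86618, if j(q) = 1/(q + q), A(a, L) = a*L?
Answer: 13321923/281608630408 ≈ 4.7307e-5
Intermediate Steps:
A(a, L) = L*a
u(R) = 8 - 6/(7*R) (u(R) = 8 + (-6/7)/R = 8 + (-6*1/7)/R = 8 - 6/(7*R))
j(q) = 1/(2*q)
u(248)/A(668, 253) + j(-628)/86618 = (8 - 6/7/248)/((253*668)) + ((1/2)/(-628))/86618 = (8 - 6/7*1/248)/169004 + ((1/2)*(-1/628))*(1/86618) = (8 - 3/868)*(1/169004) - 1/1256*1/86618 = (6941/868)*(1/169004) - 1/108792208 = 631/13335952 - 1/108792208 = 13321923/281608630408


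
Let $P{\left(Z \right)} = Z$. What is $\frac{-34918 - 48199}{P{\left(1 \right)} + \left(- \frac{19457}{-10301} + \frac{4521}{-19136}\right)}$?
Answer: $- \frac{16384017720512}{522878267} \approx -31334.0$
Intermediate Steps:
$\frac{-34918 - 48199}{P{\left(1 \right)} + \left(- \frac{19457}{-10301} + \frac{4521}{-19136}\right)} = \frac{-34918 - 48199}{1 + \left(- \frac{19457}{-10301} + \frac{4521}{-19136}\right)} = - \frac{83117}{1 + \left(\left(-19457\right) \left(- \frac{1}{10301}\right) + 4521 \left(- \frac{1}{19136}\right)\right)} = - \frac{83117}{1 + \left(\frac{19457}{10301} - \frac{4521}{19136}\right)} = - \frac{83117}{1 + \frac{325758331}{197119936}} = - \frac{83117}{\frac{522878267}{197119936}} = \left(-83117\right) \frac{197119936}{522878267} = - \frac{16384017720512}{522878267}$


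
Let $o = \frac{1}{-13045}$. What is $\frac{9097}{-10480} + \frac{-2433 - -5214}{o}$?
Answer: $- \frac{380194968697}{10480} \approx -3.6278 \cdot 10^{7}$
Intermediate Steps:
$o = - \frac{1}{13045} \approx -7.6658 \cdot 10^{-5}$
$\frac{9097}{-10480} + \frac{-2433 - -5214}{o} = \frac{9097}{-10480} + \frac{-2433 - -5214}{- \frac{1}{13045}} = 9097 \left(- \frac{1}{10480}\right) + \left(-2433 + 5214\right) \left(-13045\right) = - \frac{9097}{10480} + 2781 \left(-13045\right) = - \frac{9097}{10480} - 36278145 = - \frac{380194968697}{10480}$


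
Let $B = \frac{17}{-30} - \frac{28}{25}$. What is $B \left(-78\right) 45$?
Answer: $\frac{29601}{5} \approx 5920.2$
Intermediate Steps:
$B = - \frac{253}{150}$ ($B = 17 \left(- \frac{1}{30}\right) - \frac{28}{25} = - \frac{17}{30} - \frac{28}{25} = - \frac{253}{150} \approx -1.6867$)
$B \left(-78\right) 45 = \left(- \frac{253}{150}\right) \left(-78\right) 45 = \frac{3289}{25} \cdot 45 = \frac{29601}{5}$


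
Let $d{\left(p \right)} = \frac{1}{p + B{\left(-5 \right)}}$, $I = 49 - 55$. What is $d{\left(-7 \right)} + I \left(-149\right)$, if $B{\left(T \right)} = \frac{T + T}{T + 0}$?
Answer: $\frac{4469}{5} \approx 893.8$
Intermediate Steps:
$B{\left(T \right)} = 2$ ($B{\left(T \right)} = \frac{2 T}{T} = 2$)
$I = -6$ ($I = 49 - 55 = -6$)
$d{\left(p \right)} = \frac{1}{2 + p}$ ($d{\left(p \right)} = \frac{1}{p + 2} = \frac{1}{2 + p}$)
$d{\left(-7 \right)} + I \left(-149\right) = \frac{1}{2 - 7} - -894 = \frac{1}{-5} + 894 = - \frac{1}{5} + 894 = \frac{4469}{5}$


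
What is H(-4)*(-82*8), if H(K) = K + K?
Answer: 5248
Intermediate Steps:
H(K) = 2*K
H(-4)*(-82*8) = (2*(-4))*(-82*8) = -8*(-656) = 5248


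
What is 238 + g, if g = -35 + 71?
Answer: 274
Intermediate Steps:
g = 36
238 + g = 238 + 36 = 274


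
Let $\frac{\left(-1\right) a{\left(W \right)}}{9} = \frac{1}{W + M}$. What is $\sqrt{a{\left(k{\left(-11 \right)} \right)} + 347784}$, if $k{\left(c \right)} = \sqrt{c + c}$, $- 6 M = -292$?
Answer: $\sqrt{3} \sqrt{\frac{16925479 + 347784 i \sqrt{22}}{146 + 3 i \sqrt{22}}} \approx 589.73 + 1.4972 \cdot 10^{-5} i$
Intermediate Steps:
$M = \frac{146}{3}$ ($M = \left(- \frac{1}{6}\right) \left(-292\right) = \frac{146}{3} \approx 48.667$)
$k{\left(c \right)} = \sqrt{2} \sqrt{c}$ ($k{\left(c \right)} = \sqrt{2 c} = \sqrt{2} \sqrt{c}$)
$a{\left(W \right)} = - \frac{9}{\frac{146}{3} + W}$ ($a{\left(W \right)} = - \frac{9}{W + \frac{146}{3}} = - \frac{9}{\frac{146}{3} + W}$)
$\sqrt{a{\left(k{\left(-11 \right)} \right)} + 347784} = \sqrt{- \frac{27}{146 + 3 \sqrt{2} \sqrt{-11}} + 347784} = \sqrt{- \frac{27}{146 + 3 \sqrt{2} i \sqrt{11}} + 347784} = \sqrt{- \frac{27}{146 + 3 i \sqrt{22}} + 347784} = \sqrt{347784 - \frac{27}{146 + 3 i \sqrt{22}}}$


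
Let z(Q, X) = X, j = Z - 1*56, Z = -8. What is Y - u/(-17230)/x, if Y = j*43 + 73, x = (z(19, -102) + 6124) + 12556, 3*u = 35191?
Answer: -2572635145589/960296820 ≈ -2679.0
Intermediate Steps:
u = 35191/3 (u = (⅓)*35191 = 35191/3 ≈ 11730.)
j = -64 (j = -8 - 1*56 = -8 - 56 = -64)
x = 18578 (x = (-102 + 6124) + 12556 = 6022 + 12556 = 18578)
Y = -2679 (Y = -64*43 + 73 = -2752 + 73 = -2679)
Y - u/(-17230)/x = -2679 - (35191/3)/(-17230)/18578 = -2679 - (35191/3)*(-1/17230)/18578 = -2679 - (-35191)/(51690*18578) = -2679 - 1*(-35191/960296820) = -2679 + 35191/960296820 = -2572635145589/960296820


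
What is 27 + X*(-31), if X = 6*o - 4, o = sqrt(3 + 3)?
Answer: 151 - 186*sqrt(6) ≈ -304.60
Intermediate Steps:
o = sqrt(6) ≈ 2.4495
X = -4 + 6*sqrt(6) (X = 6*sqrt(6) - 4 = -4 + 6*sqrt(6) ≈ 10.697)
27 + X*(-31) = 27 + (-4 + 6*sqrt(6))*(-31) = 27 + (124 - 186*sqrt(6)) = 151 - 186*sqrt(6)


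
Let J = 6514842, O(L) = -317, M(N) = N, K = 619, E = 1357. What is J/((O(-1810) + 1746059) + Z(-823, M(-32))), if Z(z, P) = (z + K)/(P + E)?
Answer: 1438694275/385517991 ≈ 3.7318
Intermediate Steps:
Z(z, P) = (619 + z)/(1357 + P) (Z(z, P) = (z + 619)/(P + 1357) = (619 + z)/(1357 + P))
J/((O(-1810) + 1746059) + Z(-823, M(-32))) = 6514842/((-317 + 1746059) + (619 - 823)/(1357 - 32)) = 6514842/(1745742 - 204/1325) = 6514842/(2313107946/1325) = 6514842*(1325/2313107946) = 1438694275/385517991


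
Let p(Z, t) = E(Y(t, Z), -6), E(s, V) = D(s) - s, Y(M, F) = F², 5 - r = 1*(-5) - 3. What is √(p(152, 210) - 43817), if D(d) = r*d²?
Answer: √6939265687 ≈ 83302.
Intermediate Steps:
r = 13 (r = 5 - (1*(-5) - 3) = 5 - (-5 - 3) = 5 - 1*(-8) = 5 + 8 = 13)
D(d) = 13*d²
E(s, V) = -s + 13*s² (E(s, V) = 13*s² - s = -s + 13*s²)
p(Z, t) = Z²*(-1 + 13*Z²)
√(p(152, 210) - 43817) = √((-1*152² + 13*152⁴) - 43817) = √((-1*23104 + 13*533794816) - 43817) = √((-23104 + 6939332608) - 43817) = √(6939309504 - 43817) = √6939265687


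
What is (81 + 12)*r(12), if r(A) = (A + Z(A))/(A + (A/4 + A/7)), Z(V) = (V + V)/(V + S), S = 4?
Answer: 1953/26 ≈ 75.115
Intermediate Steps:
Z(V) = 2*V/(4 + V) (Z(V) = (V + V)/(V + 4) = (2*V)/(4 + V) = 2*V/(4 + V))
r(A) = 28*(A + 2*A/(4 + A))/(39*A) (r(A) = (A + 2*A/(4 + A))/(A + (A/4 + A/7)) = (A + 2*A/(4 + A))/(A + 11*A/28) = (A + 2*A/(4 + A))/((39*A/28)) = (A + 2*A/(4 + A))*(28/(39*A)) = 28*(A + 2*A/(4 + A))/(39*A))
(81 + 12)*r(12) = (81 + 12)*(28*(6 + 12)/(39*(4 + 12))) = 93*((28/39)*18/16) = 93*((28/39)*(1/16)*18) = 93*(21/26) = 1953/26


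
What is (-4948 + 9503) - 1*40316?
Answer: -35761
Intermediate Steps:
(-4948 + 9503) - 1*40316 = 4555 - 40316 = -35761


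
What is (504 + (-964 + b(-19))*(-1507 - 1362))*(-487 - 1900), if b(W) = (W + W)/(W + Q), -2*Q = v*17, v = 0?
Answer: -6589270534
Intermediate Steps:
Q = 0 (Q = -0*17 = -½*0 = 0)
b(W) = 2 (b(W) = (W + W)/(W + 0) = (2*W)/W = 2)
(504 + (-964 + b(-19))*(-1507 - 1362))*(-487 - 1900) = (504 + (-964 + 2)*(-1507 - 1362))*(-487 - 1900) = (504 - 962*(-2869))*(-2387) = (504 + 2759978)*(-2387) = 2760482*(-2387) = -6589270534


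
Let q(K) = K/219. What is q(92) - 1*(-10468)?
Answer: 2292584/219 ≈ 10468.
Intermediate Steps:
q(K) = K/219 (q(K) = K*(1/219) = K/219)
q(92) - 1*(-10468) = (1/219)*92 - 1*(-10468) = 92/219 + 10468 = 2292584/219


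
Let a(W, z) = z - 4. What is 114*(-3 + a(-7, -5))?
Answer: -1368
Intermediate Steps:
a(W, z) = -4 + z
114*(-3 + a(-7, -5)) = 114*(-3 + (-4 - 5)) = 114*(-3 - 9) = 114*(-12) = -1368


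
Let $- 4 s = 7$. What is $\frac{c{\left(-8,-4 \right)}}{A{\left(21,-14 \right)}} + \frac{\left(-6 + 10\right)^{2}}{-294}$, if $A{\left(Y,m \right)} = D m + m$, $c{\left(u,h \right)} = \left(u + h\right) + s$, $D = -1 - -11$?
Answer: $\frac{41}{1176} \approx 0.034864$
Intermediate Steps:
$s = - \frac{7}{4}$ ($s = \left(- \frac{1}{4}\right) 7 = - \frac{7}{4} \approx -1.75$)
$D = 10$ ($D = -1 + 11 = 10$)
$c{\left(u,h \right)} = - \frac{7}{4} + h + u$ ($c{\left(u,h \right)} = \left(u + h\right) - \frac{7}{4} = \left(h + u\right) - \frac{7}{4} = - \frac{7}{4} + h + u$)
$A{\left(Y,m \right)} = 11 m$ ($A{\left(Y,m \right)} = 10 m + m = 11 m$)
$\frac{c{\left(-8,-4 \right)}}{A{\left(21,-14 \right)}} + \frac{\left(-6 + 10\right)^{2}}{-294} = \frac{- \frac{7}{4} - 4 - 8}{11 \left(-14\right)} + \frac{\left(-6 + 10\right)^{2}}{-294} = - \frac{55}{4 \left(-154\right)} + 4^{2} \left(- \frac{1}{294}\right) = \left(- \frac{55}{4}\right) \left(- \frac{1}{154}\right) + 16 \left(- \frac{1}{294}\right) = \frac{5}{56} - \frac{8}{147} = \frac{41}{1176}$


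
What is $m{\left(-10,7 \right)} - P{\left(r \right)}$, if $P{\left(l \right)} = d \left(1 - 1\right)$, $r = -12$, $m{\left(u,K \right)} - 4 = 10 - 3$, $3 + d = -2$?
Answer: $11$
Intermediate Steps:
$d = -5$ ($d = -3 - 2 = -5$)
$m{\left(u,K \right)} = 11$ ($m{\left(u,K \right)} = 4 + \left(10 - 3\right) = 4 + 7 = 11$)
$P{\left(l \right)} = 0$ ($P{\left(l \right)} = - 5 \left(1 - 1\right) = \left(-5\right) 0 = 0$)
$m{\left(-10,7 \right)} - P{\left(r \right)} = 11 - 0 = 11 + 0 = 11$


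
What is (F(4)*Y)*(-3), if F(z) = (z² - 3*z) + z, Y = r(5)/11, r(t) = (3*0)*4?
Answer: 0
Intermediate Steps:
r(t) = 0 (r(t) = 0*4 = 0)
Y = 0 (Y = 0/11 = 0*(1/11) = 0)
F(z) = z² - 2*z
(F(4)*Y)*(-3) = ((4*(-2 + 4))*0)*(-3) = ((4*2)*0)*(-3) = (8*0)*(-3) = 0*(-3) = 0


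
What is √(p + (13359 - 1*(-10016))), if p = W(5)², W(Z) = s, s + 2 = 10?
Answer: √23439 ≈ 153.10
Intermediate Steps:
s = 8 (s = -2 + 10 = 8)
W(Z) = 8
p = 64 (p = 8² = 64)
√(p + (13359 - 1*(-10016))) = √(64 + (13359 - 1*(-10016))) = √(64 + (13359 + 10016)) = √(64 + 23375) = √23439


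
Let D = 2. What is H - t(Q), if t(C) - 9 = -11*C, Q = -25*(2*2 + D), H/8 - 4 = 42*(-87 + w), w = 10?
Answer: -27499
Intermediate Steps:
H = -25840 (H = 32 + 8*(42*(-87 + 10)) = 32 + 8*(42*(-77)) = 32 + 8*(-3234) = 32 - 25872 = -25840)
Q = -150 (Q = -25*(2*2 + 2) = -25*(4 + 2) = -25*6 = -150)
t(C) = 9 - 11*C
H - t(Q) = -25840 - (9 - 11*(-150)) = -25840 - (9 + 1650) = -25840 - 1*1659 = -25840 - 1659 = -27499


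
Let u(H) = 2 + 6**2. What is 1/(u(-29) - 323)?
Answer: -1/285 ≈ -0.0035088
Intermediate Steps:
u(H) = 38 (u(H) = 2 + 36 = 38)
1/(u(-29) - 323) = 1/(38 - 323) = 1/(-285) = -1/285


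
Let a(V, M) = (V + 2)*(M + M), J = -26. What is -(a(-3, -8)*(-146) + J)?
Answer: 2362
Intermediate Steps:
a(V, M) = 2*M*(2 + V) (a(V, M) = (2 + V)*(2*M) = 2*M*(2 + V))
-(a(-3, -8)*(-146) + J) = -((2*(-8)*(2 - 3))*(-146) - 26) = -((2*(-8)*(-1))*(-146) - 26) = -(16*(-146) - 26) = -(-2336 - 26) = -1*(-2362) = 2362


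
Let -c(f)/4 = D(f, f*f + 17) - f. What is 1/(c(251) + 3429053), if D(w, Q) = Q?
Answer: 1/3177985 ≈ 3.1466e-7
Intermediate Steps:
c(f) = -68 - 4*f² + 4*f (c(f) = -4*((f*f + 17) - f) = -4*((f² + 17) - f) = -4*((17 + f²) - f) = -4*(17 + f² - f) = -68 - 4*f² + 4*f)
1/(c(251) + 3429053) = 1/((-68 - 4*251² + 4*251) + 3429053) = 1/((-68 - 4*63001 + 1004) + 3429053) = 1/((-68 - 252004 + 1004) + 3429053) = 1/(-251068 + 3429053) = 1/3177985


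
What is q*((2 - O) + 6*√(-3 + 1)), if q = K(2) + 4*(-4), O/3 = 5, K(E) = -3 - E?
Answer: 273 - 126*I*√2 ≈ 273.0 - 178.19*I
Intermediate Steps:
O = 15 (O = 3*5 = 15)
q = -21 (q = (-3 - 1*2) + 4*(-4) = (-3 - 2) - 16 = -5 - 16 = -21)
q*((2 - O) + 6*√(-3 + 1)) = -21*((2 - 1*15) + 6*√(-3 + 1)) = -21*((2 - 15) + 6*√(-2)) = -21*(-13 + 6*(I*√2)) = -21*(-13 + 6*I*√2) = 273 - 126*I*√2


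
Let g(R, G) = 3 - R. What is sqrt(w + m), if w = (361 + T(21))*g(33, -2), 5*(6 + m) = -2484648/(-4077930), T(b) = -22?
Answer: 14*I*sqrt(23982411948387)/679655 ≈ 100.88*I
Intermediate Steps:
m = -19975542/3398275 (m = -6 + (-2484648/(-4077930))/5 = -6 + (-2484648*(-1/4077930))/5 = -6 + (1/5)*(414108/679655) = -6 + 414108/3398275 = -19975542/3398275 ≈ -5.8781)
w = -10170 (w = (361 - 22)*(3 - 1*33) = 339*(3 - 33) = 339*(-30) = -10170)
sqrt(w + m) = sqrt(-10170 - 19975542/3398275) = sqrt(-34580432292/3398275) = 14*I*sqrt(23982411948387)/679655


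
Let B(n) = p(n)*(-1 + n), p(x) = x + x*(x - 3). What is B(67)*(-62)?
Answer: -17820660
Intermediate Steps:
p(x) = x + x*(-3 + x)
B(n) = n*(-1 + n)*(-2 + n) (B(n) = (n*(-2 + n))*(-1 + n) = n*(-1 + n)*(-2 + n))
B(67)*(-62) = (67*(-1 + 67)*(-2 + 67))*(-62) = (67*66*65)*(-62) = 287430*(-62) = -17820660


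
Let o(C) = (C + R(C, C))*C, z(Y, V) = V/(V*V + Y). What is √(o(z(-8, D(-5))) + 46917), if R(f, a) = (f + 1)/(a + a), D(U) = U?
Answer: 2*√3389785/17 ≈ 216.60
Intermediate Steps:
R(f, a) = (1 + f)/(2*a) (R(f, a) = (1 + f)/((2*a)) = (1 + f)*(1/(2*a)) = (1 + f)/(2*a))
z(Y, V) = V/(Y + V²) (z(Y, V) = V/(V² + Y) = V/(Y + V²))
o(C) = C*(C + (1 + C)/(2*C)) (o(C) = (C + (1 + C)/(2*C))*C = C*(C + (1 + C)/(2*C)))
√(o(z(-8, D(-5))) + 46917) = √((½ + (-5/(-8 + (-5)²))² + (-5/(-8 + (-5)²))/2) + 46917) = √((½ + (-5/(-8 + 25))² + (-5/(-8 + 25))/2) + 46917) = √((½ + (-5/17)² + (-5/17)/2) + 46917) = √((½ + (-5*1/17)² + (-5*1/17)/2) + 46917) = √((½ + (-5/17)² + (½)*(-5/17)) + 46917) = √((½ + 25/289 - 5/34) + 46917) = √(127/289 + 46917) = √(13559140/289) = 2*√3389785/17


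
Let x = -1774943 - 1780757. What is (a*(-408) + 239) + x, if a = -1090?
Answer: -3110741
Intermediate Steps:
x = -3555700
(a*(-408) + 239) + x = (-1090*(-408) + 239) - 3555700 = (444720 + 239) - 3555700 = 444959 - 3555700 = -3110741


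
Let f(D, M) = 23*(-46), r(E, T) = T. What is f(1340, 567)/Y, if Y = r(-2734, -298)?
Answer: 529/149 ≈ 3.5503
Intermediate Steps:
f(D, M) = -1058
Y = -298
f(1340, 567)/Y = -1058/(-298) = -1058*(-1/298) = 529/149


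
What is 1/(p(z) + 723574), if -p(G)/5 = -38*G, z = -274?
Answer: 1/671514 ≈ 1.4892e-6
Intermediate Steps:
p(G) = 190*G (p(G) = -(-190)*G = 190*G)
1/(p(z) + 723574) = 1/(190*(-274) + 723574) = 1/(-52060 + 723574) = 1/671514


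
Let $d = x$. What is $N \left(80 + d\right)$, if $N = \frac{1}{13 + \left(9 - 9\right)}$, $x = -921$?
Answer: $- \frac{841}{13} \approx -64.692$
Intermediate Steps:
$d = -921$
$N = \frac{1}{13}$ ($N = \frac{1}{13 + \left(9 - 9\right)} = \frac{1}{13 + 0} = \frac{1}{13} \approx 0.076923$)
$N \left(80 + d\right) = \frac{80 - 921}{13} = \frac{1}{13} \left(-841\right) = - \frac{841}{13}$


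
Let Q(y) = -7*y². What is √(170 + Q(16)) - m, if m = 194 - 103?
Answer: -91 + I*√1622 ≈ -91.0 + 40.274*I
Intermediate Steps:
m = 91
√(170 + Q(16)) - m = √(170 - 7*16²) - 1*91 = √(170 - 7*256) - 91 = √(170 - 1792) - 91 = √(-1622) - 91 = I*√1622 - 91 = -91 + I*√1622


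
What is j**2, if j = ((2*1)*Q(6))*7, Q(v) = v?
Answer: 7056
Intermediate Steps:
j = 84 (j = ((2*1)*6)*7 = (2*6)*7 = 12*7 = 84)
j**2 = 84**2 = 7056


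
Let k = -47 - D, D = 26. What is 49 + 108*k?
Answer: -7835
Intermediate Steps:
k = -73 (k = -47 - 1*26 = -47 - 26 = -73)
49 + 108*k = 49 + 108*(-73) = 49 - 7884 = -7835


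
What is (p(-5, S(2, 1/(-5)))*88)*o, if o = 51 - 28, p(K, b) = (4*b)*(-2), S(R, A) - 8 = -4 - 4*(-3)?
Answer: -259072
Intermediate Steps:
S(R, A) = 16 (S(R, A) = 8 + (-4 - 4*(-3)) = 8 + (-4 + 12) = 8 + 8 = 16)
p(K, b) = -8*b
o = 23
(p(-5, S(2, 1/(-5)))*88)*o = (-8*16*88)*23 = -128*88*23 = -11264*23 = -259072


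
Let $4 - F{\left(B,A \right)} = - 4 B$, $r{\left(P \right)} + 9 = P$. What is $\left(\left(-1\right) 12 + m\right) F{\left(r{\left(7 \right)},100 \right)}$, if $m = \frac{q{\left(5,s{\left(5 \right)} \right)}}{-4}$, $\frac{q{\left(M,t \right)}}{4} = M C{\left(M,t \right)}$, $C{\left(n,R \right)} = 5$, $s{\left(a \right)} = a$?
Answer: $148$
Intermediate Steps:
$r{\left(P \right)} = -9 + P$
$F{\left(B,A \right)} = 4 + 4 B$ ($F{\left(B,A \right)} = 4 - - 4 B = 4 + 4 B$)
$q{\left(M,t \right)} = 20 M$ ($q{\left(M,t \right)} = 4 M 5 = 4 \cdot 5 M = 20 M$)
$m = -25$ ($m = \frac{20 \cdot 5}{-4} = 100 \left(- \frac{1}{4}\right) = -25$)
$\left(\left(-1\right) 12 + m\right) F{\left(r{\left(7 \right)},100 \right)} = \left(\left(-1\right) 12 - 25\right) \left(4 + 4 \left(-9 + 7\right)\right) = \left(-12 - 25\right) \left(4 + 4 \left(-2\right)\right) = - 37 \left(4 - 8\right) = \left(-37\right) \left(-4\right) = 148$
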